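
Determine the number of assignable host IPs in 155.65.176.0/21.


Host bits = 32 - 21 = 11
Total addresses = 2^11 = 2048
Usable = total - 2 (network and broadcast)
Usable hosts: 2046


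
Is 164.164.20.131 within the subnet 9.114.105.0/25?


Subnet network: 9.114.105.0
Test IP AND mask: 164.164.20.128
No, 164.164.20.131 is not in 9.114.105.0/25


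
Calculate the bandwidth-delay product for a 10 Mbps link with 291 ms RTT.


BDP = bandwidth * RTT
= 10 Mbps * 291 ms
= 10 * 1e6 * 291 / 1000 bits
= 2910000 bits
= 363750 bytes
= 355.2246 KB
BDP = 2910000 bits (363750 bytes)


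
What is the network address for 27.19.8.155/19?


IP:   00011011.00010011.00001000.10011011
Mask: 11111111.11111111.11100000.00000000
AND operation:
Net:  00011011.00010011.00000000.00000000
Network: 27.19.0.0/19


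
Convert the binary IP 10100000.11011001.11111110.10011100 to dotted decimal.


10100000 = 160
11011001 = 217
11111110 = 254
10011100 = 156
IP: 160.217.254.156


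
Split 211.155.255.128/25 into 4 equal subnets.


New prefix = 25 + 2 = 27
Each subnet has 32 addresses
  211.155.255.128/27
  211.155.255.160/27
  211.155.255.192/27
  211.155.255.224/27
Subnets: 211.155.255.128/27, 211.155.255.160/27, 211.155.255.192/27, 211.155.255.224/27


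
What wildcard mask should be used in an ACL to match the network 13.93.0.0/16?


Subnet mask: 255.255.0.0
Wildcard = 255.255.255.255 - subnet mask
255 - 255 = 0
255 - 255 = 0
255 - 0 = 255
255 - 0 = 255
Wildcard: 0.0.255.255


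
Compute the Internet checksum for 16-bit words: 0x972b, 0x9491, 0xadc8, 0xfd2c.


Sum all words (with carry folding):
+ 0x972b = 0x972b
+ 0x9491 = 0x2bbd
+ 0xadc8 = 0xd985
+ 0xfd2c = 0xd6b2
One's complement: ~0xd6b2
Checksum = 0x294d


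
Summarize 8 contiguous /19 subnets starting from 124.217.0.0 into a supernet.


Original prefix: /19
Number of subnets: 8 = 2^3
New prefix = 19 - 3 = 16
Supernet: 124.217.0.0/16


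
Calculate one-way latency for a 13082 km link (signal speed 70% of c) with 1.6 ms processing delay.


Speed = 0.7 * 3e5 km/s = 210000 km/s
Propagation delay = 13082 / 210000 = 0.0623 s = 62.2952 ms
Processing delay = 1.6 ms
Total one-way latency = 63.8952 ms


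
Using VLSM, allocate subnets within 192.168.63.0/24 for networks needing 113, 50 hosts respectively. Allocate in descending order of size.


113 hosts -> /25 (126 usable): 192.168.63.0/25
50 hosts -> /26 (62 usable): 192.168.63.128/26
Allocation: 192.168.63.0/25 (113 hosts, 126 usable); 192.168.63.128/26 (50 hosts, 62 usable)


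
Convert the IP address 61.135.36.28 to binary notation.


61 = 00111101
135 = 10000111
36 = 00100100
28 = 00011100
Binary: 00111101.10000111.00100100.00011100


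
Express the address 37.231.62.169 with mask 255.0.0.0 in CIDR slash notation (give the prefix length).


Binary: 11111111.00000000.00000000.00000000
Count leading 1s
Prefix: /8


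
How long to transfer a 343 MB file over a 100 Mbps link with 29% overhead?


Effective throughput = 100 * (1 - 29/100) = 71 Mbps
File size in Mb = 343 * 8 = 2744 Mb
Time = 2744 / 71
Time = 38.6479 seconds


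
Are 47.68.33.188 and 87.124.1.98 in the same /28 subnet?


Mask: 255.255.255.240
47.68.33.188 AND mask = 47.68.33.176
87.124.1.98 AND mask = 87.124.1.96
No, different subnets (47.68.33.176 vs 87.124.1.96)


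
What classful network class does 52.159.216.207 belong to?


First octet: 52
Binary: 00110100
0xxxxxxx -> Class A (1-126)
Class A, default mask 255.0.0.0 (/8)


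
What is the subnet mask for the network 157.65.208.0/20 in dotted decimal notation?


/20 means 20 network bits, 12 host bits
Binary: 11111111111111111111000000000000
Mask: 255.255.240.0


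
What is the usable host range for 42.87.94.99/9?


Network: 42.0.0.0
Broadcast: 42.127.255.255
First usable = network + 1
Last usable = broadcast - 1
Range: 42.0.0.1 to 42.127.255.254


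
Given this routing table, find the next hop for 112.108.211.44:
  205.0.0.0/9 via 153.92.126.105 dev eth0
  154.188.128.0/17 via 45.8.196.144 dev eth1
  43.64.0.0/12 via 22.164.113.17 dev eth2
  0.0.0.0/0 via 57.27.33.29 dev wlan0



Longest prefix match for 112.108.211.44:
  /9 205.0.0.0: no
  /17 154.188.128.0: no
  /12 43.64.0.0: no
  /0 0.0.0.0: MATCH
Selected: next-hop 57.27.33.29 via wlan0 (matched /0)


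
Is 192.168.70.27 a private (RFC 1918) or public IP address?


RFC 1918 private ranges:
  10.0.0.0/8 (10.0.0.0 - 10.255.255.255)
  172.16.0.0/12 (172.16.0.0 - 172.31.255.255)
  192.168.0.0/16 (192.168.0.0 - 192.168.255.255)
Private (in 192.168.0.0/16)


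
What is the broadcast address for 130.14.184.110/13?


Network: 130.8.0.0/13
Host bits = 19
Set all host bits to 1:
Broadcast: 130.15.255.255


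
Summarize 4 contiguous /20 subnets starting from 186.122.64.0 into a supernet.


Original prefix: /20
Number of subnets: 4 = 2^2
New prefix = 20 - 2 = 18
Supernet: 186.122.64.0/18


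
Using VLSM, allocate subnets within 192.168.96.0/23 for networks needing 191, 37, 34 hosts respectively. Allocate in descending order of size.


191 hosts -> /24 (254 usable): 192.168.96.0/24
37 hosts -> /26 (62 usable): 192.168.97.0/26
34 hosts -> /26 (62 usable): 192.168.97.64/26
Allocation: 192.168.96.0/24 (191 hosts, 254 usable); 192.168.97.0/26 (37 hosts, 62 usable); 192.168.97.64/26 (34 hosts, 62 usable)


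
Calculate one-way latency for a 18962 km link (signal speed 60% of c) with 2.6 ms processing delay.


Speed = 0.6 * 3e5 km/s = 180000 km/s
Propagation delay = 18962 / 180000 = 0.1053 s = 105.3444 ms
Processing delay = 2.6 ms
Total one-way latency = 107.9444 ms


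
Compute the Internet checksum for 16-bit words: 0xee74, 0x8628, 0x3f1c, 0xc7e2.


Sum all words (with carry folding):
+ 0xee74 = 0xee74
+ 0x8628 = 0x749d
+ 0x3f1c = 0xb3b9
+ 0xc7e2 = 0x7b9c
One's complement: ~0x7b9c
Checksum = 0x8463


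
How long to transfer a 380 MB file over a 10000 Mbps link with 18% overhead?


Effective throughput = 10000 * (1 - 18/100) = 8200 Mbps
File size in Mb = 380 * 8 = 3040 Mb
Time = 3040 / 8200
Time = 0.3707 seconds


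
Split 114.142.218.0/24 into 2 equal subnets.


New prefix = 24 + 1 = 25
Each subnet has 128 addresses
  114.142.218.0/25
  114.142.218.128/25
Subnets: 114.142.218.0/25, 114.142.218.128/25


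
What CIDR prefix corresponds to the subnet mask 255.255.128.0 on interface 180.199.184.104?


Binary: 11111111.11111111.10000000.00000000
Count leading 1s
Prefix: /17


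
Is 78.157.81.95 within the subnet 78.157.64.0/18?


Subnet network: 78.157.64.0
Test IP AND mask: 78.157.64.0
Yes, 78.157.81.95 is in 78.157.64.0/18


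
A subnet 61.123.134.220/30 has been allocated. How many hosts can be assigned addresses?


Host bits = 32 - 30 = 2
Total addresses = 2^2 = 4
Usable = total - 2 (network and broadcast)
Usable hosts: 2


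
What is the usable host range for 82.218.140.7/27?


Network: 82.218.140.0
Broadcast: 82.218.140.31
First usable = network + 1
Last usable = broadcast - 1
Range: 82.218.140.1 to 82.218.140.30


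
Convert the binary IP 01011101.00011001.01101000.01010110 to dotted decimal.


01011101 = 93
00011001 = 25
01101000 = 104
01010110 = 86
IP: 93.25.104.86


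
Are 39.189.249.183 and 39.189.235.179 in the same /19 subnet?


Mask: 255.255.224.0
39.189.249.183 AND mask = 39.189.224.0
39.189.235.179 AND mask = 39.189.224.0
Yes, same subnet (39.189.224.0)


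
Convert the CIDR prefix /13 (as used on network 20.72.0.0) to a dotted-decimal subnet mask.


/13 means 13 network bits, 19 host bits
Binary: 11111111111110000000000000000000
Mask: 255.248.0.0


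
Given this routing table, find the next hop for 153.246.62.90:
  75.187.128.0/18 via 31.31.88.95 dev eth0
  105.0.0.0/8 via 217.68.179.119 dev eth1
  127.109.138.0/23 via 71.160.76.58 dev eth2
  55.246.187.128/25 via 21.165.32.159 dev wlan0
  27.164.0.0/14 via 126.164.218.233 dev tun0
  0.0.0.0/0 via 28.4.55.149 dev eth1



Longest prefix match for 153.246.62.90:
  /18 75.187.128.0: no
  /8 105.0.0.0: no
  /23 127.109.138.0: no
  /25 55.246.187.128: no
  /14 27.164.0.0: no
  /0 0.0.0.0: MATCH
Selected: next-hop 28.4.55.149 via eth1 (matched /0)


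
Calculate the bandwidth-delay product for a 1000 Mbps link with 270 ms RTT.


BDP = bandwidth * RTT
= 1000 Mbps * 270 ms
= 1000 * 1e6 * 270 / 1000 bits
= 270000000 bits
= 33750000 bytes
= 32958.9844 KB
BDP = 270000000 bits (33750000 bytes)


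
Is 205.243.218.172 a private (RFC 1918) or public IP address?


RFC 1918 private ranges:
  10.0.0.0/8 (10.0.0.0 - 10.255.255.255)
  172.16.0.0/12 (172.16.0.0 - 172.31.255.255)
  192.168.0.0/16 (192.168.0.0 - 192.168.255.255)
Public (not in any RFC 1918 range)


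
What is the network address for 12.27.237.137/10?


IP:   00001100.00011011.11101101.10001001
Mask: 11111111.11000000.00000000.00000000
AND operation:
Net:  00001100.00000000.00000000.00000000
Network: 12.0.0.0/10


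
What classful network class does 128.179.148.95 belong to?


First octet: 128
Binary: 10000000
10xxxxxx -> Class B (128-191)
Class B, default mask 255.255.0.0 (/16)


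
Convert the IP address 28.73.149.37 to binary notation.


28 = 00011100
73 = 01001001
149 = 10010101
37 = 00100101
Binary: 00011100.01001001.10010101.00100101


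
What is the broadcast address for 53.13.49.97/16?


Network: 53.13.0.0/16
Host bits = 16
Set all host bits to 1:
Broadcast: 53.13.255.255


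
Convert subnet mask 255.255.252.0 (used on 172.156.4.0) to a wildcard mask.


Subnet mask: 255.255.252.0
Wildcard = 255.255.255.255 - subnet mask
255 - 255 = 0
255 - 255 = 0
255 - 252 = 3
255 - 0 = 255
Wildcard: 0.0.3.255


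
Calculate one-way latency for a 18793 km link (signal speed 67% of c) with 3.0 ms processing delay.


Speed = 0.67 * 3e5 km/s = 201000 km/s
Propagation delay = 18793 / 201000 = 0.0935 s = 93.4975 ms
Processing delay = 3.0 ms
Total one-way latency = 96.4975 ms


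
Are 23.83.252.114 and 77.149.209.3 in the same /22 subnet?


Mask: 255.255.252.0
23.83.252.114 AND mask = 23.83.252.0
77.149.209.3 AND mask = 77.149.208.0
No, different subnets (23.83.252.0 vs 77.149.208.0)


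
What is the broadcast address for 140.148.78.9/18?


Network: 140.148.64.0/18
Host bits = 14
Set all host bits to 1:
Broadcast: 140.148.127.255


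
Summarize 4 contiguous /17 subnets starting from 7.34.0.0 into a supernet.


Original prefix: /17
Number of subnets: 4 = 2^2
New prefix = 17 - 2 = 15
Supernet: 7.34.0.0/15


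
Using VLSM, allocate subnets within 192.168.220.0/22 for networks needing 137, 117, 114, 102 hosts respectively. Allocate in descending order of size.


137 hosts -> /24 (254 usable): 192.168.220.0/24
117 hosts -> /25 (126 usable): 192.168.221.0/25
114 hosts -> /25 (126 usable): 192.168.221.128/25
102 hosts -> /25 (126 usable): 192.168.222.0/25
Allocation: 192.168.220.0/24 (137 hosts, 254 usable); 192.168.221.0/25 (117 hosts, 126 usable); 192.168.221.128/25 (114 hosts, 126 usable); 192.168.222.0/25 (102 hosts, 126 usable)


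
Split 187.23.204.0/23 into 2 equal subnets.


New prefix = 23 + 1 = 24
Each subnet has 256 addresses
  187.23.204.0/24
  187.23.205.0/24
Subnets: 187.23.204.0/24, 187.23.205.0/24


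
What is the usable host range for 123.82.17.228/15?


Network: 123.82.0.0
Broadcast: 123.83.255.255
First usable = network + 1
Last usable = broadcast - 1
Range: 123.82.0.1 to 123.83.255.254


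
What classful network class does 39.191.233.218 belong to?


First octet: 39
Binary: 00100111
0xxxxxxx -> Class A (1-126)
Class A, default mask 255.0.0.0 (/8)


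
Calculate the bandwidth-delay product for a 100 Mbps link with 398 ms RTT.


BDP = bandwidth * RTT
= 100 Mbps * 398 ms
= 100 * 1e6 * 398 / 1000 bits
= 39800000 bits
= 4975000 bytes
= 4858.3984 KB
BDP = 39800000 bits (4975000 bytes)


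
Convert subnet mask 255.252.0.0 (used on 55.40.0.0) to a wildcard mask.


Subnet mask: 255.252.0.0
Wildcard = 255.255.255.255 - subnet mask
255 - 255 = 0
255 - 252 = 3
255 - 0 = 255
255 - 0 = 255
Wildcard: 0.3.255.255


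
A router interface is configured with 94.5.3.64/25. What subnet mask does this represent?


/25 means 25 network bits, 7 host bits
Binary: 11111111111111111111111110000000
Mask: 255.255.255.128


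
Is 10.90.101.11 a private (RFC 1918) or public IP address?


RFC 1918 private ranges:
  10.0.0.0/8 (10.0.0.0 - 10.255.255.255)
  172.16.0.0/12 (172.16.0.0 - 172.31.255.255)
  192.168.0.0/16 (192.168.0.0 - 192.168.255.255)
Private (in 10.0.0.0/8)


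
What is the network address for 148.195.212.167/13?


IP:   10010100.11000011.11010100.10100111
Mask: 11111111.11111000.00000000.00000000
AND operation:
Net:  10010100.11000000.00000000.00000000
Network: 148.192.0.0/13


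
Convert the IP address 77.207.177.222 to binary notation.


77 = 01001101
207 = 11001111
177 = 10110001
222 = 11011110
Binary: 01001101.11001111.10110001.11011110


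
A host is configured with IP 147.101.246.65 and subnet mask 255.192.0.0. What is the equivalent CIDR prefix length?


Binary: 11111111.11000000.00000000.00000000
Count leading 1s
Prefix: /10


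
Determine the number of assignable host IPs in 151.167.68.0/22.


Host bits = 32 - 22 = 10
Total addresses = 2^10 = 1024
Usable = total - 2 (network and broadcast)
Usable hosts: 1022


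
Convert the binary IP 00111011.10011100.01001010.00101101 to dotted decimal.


00111011 = 59
10011100 = 156
01001010 = 74
00101101 = 45
IP: 59.156.74.45


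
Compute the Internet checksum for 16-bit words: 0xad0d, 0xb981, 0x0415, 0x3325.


Sum all words (with carry folding):
+ 0xad0d = 0xad0d
+ 0xb981 = 0x668f
+ 0x0415 = 0x6aa4
+ 0x3325 = 0x9dc9
One's complement: ~0x9dc9
Checksum = 0x6236


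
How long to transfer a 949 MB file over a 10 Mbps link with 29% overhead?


Effective throughput = 10 * (1 - 29/100) = 7.1 Mbps
File size in Mb = 949 * 8 = 7592 Mb
Time = 7592 / 7.1
Time = 1069.2958 seconds


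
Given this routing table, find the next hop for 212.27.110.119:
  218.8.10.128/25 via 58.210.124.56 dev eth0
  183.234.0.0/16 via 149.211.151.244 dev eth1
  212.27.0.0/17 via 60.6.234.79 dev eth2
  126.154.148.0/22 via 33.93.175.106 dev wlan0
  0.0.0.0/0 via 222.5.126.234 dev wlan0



Longest prefix match for 212.27.110.119:
  /25 218.8.10.128: no
  /16 183.234.0.0: no
  /17 212.27.0.0: MATCH
  /22 126.154.148.0: no
  /0 0.0.0.0: MATCH
Selected: next-hop 60.6.234.79 via eth2 (matched /17)


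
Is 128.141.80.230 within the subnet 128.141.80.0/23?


Subnet network: 128.141.80.0
Test IP AND mask: 128.141.80.0
Yes, 128.141.80.230 is in 128.141.80.0/23


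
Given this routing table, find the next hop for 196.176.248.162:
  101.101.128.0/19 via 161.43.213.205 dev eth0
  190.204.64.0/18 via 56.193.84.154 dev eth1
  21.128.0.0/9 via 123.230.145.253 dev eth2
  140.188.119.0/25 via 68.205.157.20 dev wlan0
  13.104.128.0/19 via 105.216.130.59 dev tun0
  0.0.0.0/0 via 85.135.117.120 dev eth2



Longest prefix match for 196.176.248.162:
  /19 101.101.128.0: no
  /18 190.204.64.0: no
  /9 21.128.0.0: no
  /25 140.188.119.0: no
  /19 13.104.128.0: no
  /0 0.0.0.0: MATCH
Selected: next-hop 85.135.117.120 via eth2 (matched /0)


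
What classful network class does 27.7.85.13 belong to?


First octet: 27
Binary: 00011011
0xxxxxxx -> Class A (1-126)
Class A, default mask 255.0.0.0 (/8)


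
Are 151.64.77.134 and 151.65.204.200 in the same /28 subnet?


Mask: 255.255.255.240
151.64.77.134 AND mask = 151.64.77.128
151.65.204.200 AND mask = 151.65.204.192
No, different subnets (151.64.77.128 vs 151.65.204.192)


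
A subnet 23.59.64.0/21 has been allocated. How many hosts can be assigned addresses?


Host bits = 32 - 21 = 11
Total addresses = 2^11 = 2048
Usable = total - 2 (network and broadcast)
Usable hosts: 2046


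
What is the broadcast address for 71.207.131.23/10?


Network: 71.192.0.0/10
Host bits = 22
Set all host bits to 1:
Broadcast: 71.255.255.255


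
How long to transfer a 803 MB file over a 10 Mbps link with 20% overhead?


Effective throughput = 10 * (1 - 20/100) = 8 Mbps
File size in Mb = 803 * 8 = 6424 Mb
Time = 6424 / 8
Time = 803 seconds


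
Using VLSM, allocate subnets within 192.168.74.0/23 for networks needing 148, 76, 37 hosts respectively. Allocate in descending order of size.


148 hosts -> /24 (254 usable): 192.168.74.0/24
76 hosts -> /25 (126 usable): 192.168.75.0/25
37 hosts -> /26 (62 usable): 192.168.75.128/26
Allocation: 192.168.74.0/24 (148 hosts, 254 usable); 192.168.75.0/25 (76 hosts, 126 usable); 192.168.75.128/26 (37 hosts, 62 usable)


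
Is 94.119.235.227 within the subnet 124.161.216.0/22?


Subnet network: 124.161.216.0
Test IP AND mask: 94.119.232.0
No, 94.119.235.227 is not in 124.161.216.0/22


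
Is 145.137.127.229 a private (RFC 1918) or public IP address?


RFC 1918 private ranges:
  10.0.0.0/8 (10.0.0.0 - 10.255.255.255)
  172.16.0.0/12 (172.16.0.0 - 172.31.255.255)
  192.168.0.0/16 (192.168.0.0 - 192.168.255.255)
Public (not in any RFC 1918 range)


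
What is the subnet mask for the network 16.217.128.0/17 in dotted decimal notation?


/17 means 17 network bits, 15 host bits
Binary: 11111111111111111000000000000000
Mask: 255.255.128.0


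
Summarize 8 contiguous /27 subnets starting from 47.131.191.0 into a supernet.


Original prefix: /27
Number of subnets: 8 = 2^3
New prefix = 27 - 3 = 24
Supernet: 47.131.191.0/24


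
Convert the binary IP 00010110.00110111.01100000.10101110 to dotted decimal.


00010110 = 22
00110111 = 55
01100000 = 96
10101110 = 174
IP: 22.55.96.174


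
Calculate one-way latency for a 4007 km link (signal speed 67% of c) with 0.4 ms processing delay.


Speed = 0.67 * 3e5 km/s = 201000 km/s
Propagation delay = 4007 / 201000 = 0.0199 s = 19.9353 ms
Processing delay = 0.4 ms
Total one-way latency = 20.3353 ms


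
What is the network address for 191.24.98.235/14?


IP:   10111111.00011000.01100010.11101011
Mask: 11111111.11111100.00000000.00000000
AND operation:
Net:  10111111.00011000.00000000.00000000
Network: 191.24.0.0/14


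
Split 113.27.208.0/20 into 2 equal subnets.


New prefix = 20 + 1 = 21
Each subnet has 2048 addresses
  113.27.208.0/21
  113.27.216.0/21
Subnets: 113.27.208.0/21, 113.27.216.0/21


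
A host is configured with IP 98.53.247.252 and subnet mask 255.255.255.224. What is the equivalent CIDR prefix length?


Binary: 11111111.11111111.11111111.11100000
Count leading 1s
Prefix: /27


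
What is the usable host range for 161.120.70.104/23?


Network: 161.120.70.0
Broadcast: 161.120.71.255
First usable = network + 1
Last usable = broadcast - 1
Range: 161.120.70.1 to 161.120.71.254


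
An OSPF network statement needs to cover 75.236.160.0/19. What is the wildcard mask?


Subnet mask: 255.255.224.0
Wildcard = 255.255.255.255 - subnet mask
255 - 255 = 0
255 - 255 = 0
255 - 224 = 31
255 - 0 = 255
Wildcard: 0.0.31.255


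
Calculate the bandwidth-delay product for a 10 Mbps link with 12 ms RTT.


BDP = bandwidth * RTT
= 10 Mbps * 12 ms
= 10 * 1e6 * 12 / 1000 bits
= 120000 bits
= 15000 bytes
= 14.6484 KB
BDP = 120000 bits (15000 bytes)


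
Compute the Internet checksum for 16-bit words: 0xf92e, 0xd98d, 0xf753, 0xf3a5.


Sum all words (with carry folding):
+ 0xf92e = 0xf92e
+ 0xd98d = 0xd2bc
+ 0xf753 = 0xca10
+ 0xf3a5 = 0xbdb6
One's complement: ~0xbdb6
Checksum = 0x4249


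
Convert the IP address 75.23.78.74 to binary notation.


75 = 01001011
23 = 00010111
78 = 01001110
74 = 01001010
Binary: 01001011.00010111.01001110.01001010


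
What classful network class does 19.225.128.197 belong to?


First octet: 19
Binary: 00010011
0xxxxxxx -> Class A (1-126)
Class A, default mask 255.0.0.0 (/8)


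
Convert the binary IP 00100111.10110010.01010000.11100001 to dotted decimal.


00100111 = 39
10110010 = 178
01010000 = 80
11100001 = 225
IP: 39.178.80.225


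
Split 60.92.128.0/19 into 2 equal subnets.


New prefix = 19 + 1 = 20
Each subnet has 4096 addresses
  60.92.128.0/20
  60.92.144.0/20
Subnets: 60.92.128.0/20, 60.92.144.0/20


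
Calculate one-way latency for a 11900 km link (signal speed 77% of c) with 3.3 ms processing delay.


Speed = 0.77 * 3e5 km/s = 231000 km/s
Propagation delay = 11900 / 231000 = 0.0515 s = 51.5152 ms
Processing delay = 3.3 ms
Total one-way latency = 54.8152 ms


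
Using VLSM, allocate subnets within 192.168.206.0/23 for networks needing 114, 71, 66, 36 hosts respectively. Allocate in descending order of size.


114 hosts -> /25 (126 usable): 192.168.206.0/25
71 hosts -> /25 (126 usable): 192.168.206.128/25
66 hosts -> /25 (126 usable): 192.168.207.0/25
36 hosts -> /26 (62 usable): 192.168.207.128/26
Allocation: 192.168.206.0/25 (114 hosts, 126 usable); 192.168.206.128/25 (71 hosts, 126 usable); 192.168.207.0/25 (66 hosts, 126 usable); 192.168.207.128/26 (36 hosts, 62 usable)


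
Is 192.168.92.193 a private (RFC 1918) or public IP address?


RFC 1918 private ranges:
  10.0.0.0/8 (10.0.0.0 - 10.255.255.255)
  172.16.0.0/12 (172.16.0.0 - 172.31.255.255)
  192.168.0.0/16 (192.168.0.0 - 192.168.255.255)
Private (in 192.168.0.0/16)


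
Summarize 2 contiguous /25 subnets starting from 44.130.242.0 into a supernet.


Original prefix: /25
Number of subnets: 2 = 2^1
New prefix = 25 - 1 = 24
Supernet: 44.130.242.0/24


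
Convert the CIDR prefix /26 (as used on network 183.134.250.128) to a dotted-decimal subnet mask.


/26 means 26 network bits, 6 host bits
Binary: 11111111111111111111111111000000
Mask: 255.255.255.192


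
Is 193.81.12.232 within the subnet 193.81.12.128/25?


Subnet network: 193.81.12.128
Test IP AND mask: 193.81.12.128
Yes, 193.81.12.232 is in 193.81.12.128/25


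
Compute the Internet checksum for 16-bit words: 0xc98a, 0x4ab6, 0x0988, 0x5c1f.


Sum all words (with carry folding):
+ 0xc98a = 0xc98a
+ 0x4ab6 = 0x1441
+ 0x0988 = 0x1dc9
+ 0x5c1f = 0x79e8
One's complement: ~0x79e8
Checksum = 0x8617


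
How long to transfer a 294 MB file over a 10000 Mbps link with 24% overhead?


Effective throughput = 10000 * (1 - 24/100) = 7600 Mbps
File size in Mb = 294 * 8 = 2352 Mb
Time = 2352 / 7600
Time = 0.3095 seconds


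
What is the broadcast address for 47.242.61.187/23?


Network: 47.242.60.0/23
Host bits = 9
Set all host bits to 1:
Broadcast: 47.242.61.255


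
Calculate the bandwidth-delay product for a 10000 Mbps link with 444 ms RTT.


BDP = bandwidth * RTT
= 10000 Mbps * 444 ms
= 10000 * 1e6 * 444 / 1000 bits
= 4440000000 bits
= 555000000 bytes
= 541992.1875 KB
BDP = 4440000000 bits (555000000 bytes)


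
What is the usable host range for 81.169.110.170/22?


Network: 81.169.108.0
Broadcast: 81.169.111.255
First usable = network + 1
Last usable = broadcast - 1
Range: 81.169.108.1 to 81.169.111.254


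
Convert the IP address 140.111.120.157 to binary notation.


140 = 10001100
111 = 01101111
120 = 01111000
157 = 10011101
Binary: 10001100.01101111.01111000.10011101


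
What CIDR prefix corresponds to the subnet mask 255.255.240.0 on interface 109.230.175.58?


Binary: 11111111.11111111.11110000.00000000
Count leading 1s
Prefix: /20


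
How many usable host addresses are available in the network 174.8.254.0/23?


Host bits = 32 - 23 = 9
Total addresses = 2^9 = 512
Usable = total - 2 (network and broadcast)
Usable hosts: 510


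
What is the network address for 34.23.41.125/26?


IP:   00100010.00010111.00101001.01111101
Mask: 11111111.11111111.11111111.11000000
AND operation:
Net:  00100010.00010111.00101001.01000000
Network: 34.23.41.64/26


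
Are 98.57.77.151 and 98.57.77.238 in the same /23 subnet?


Mask: 255.255.254.0
98.57.77.151 AND mask = 98.57.76.0
98.57.77.238 AND mask = 98.57.76.0
Yes, same subnet (98.57.76.0)


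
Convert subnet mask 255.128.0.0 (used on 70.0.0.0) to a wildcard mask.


Subnet mask: 255.128.0.0
Wildcard = 255.255.255.255 - subnet mask
255 - 255 = 0
255 - 128 = 127
255 - 0 = 255
255 - 0 = 255
Wildcard: 0.127.255.255


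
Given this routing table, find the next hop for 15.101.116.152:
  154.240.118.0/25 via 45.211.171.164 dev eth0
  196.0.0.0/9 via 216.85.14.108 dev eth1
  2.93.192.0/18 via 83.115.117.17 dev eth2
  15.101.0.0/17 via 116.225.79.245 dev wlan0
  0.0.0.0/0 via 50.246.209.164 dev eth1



Longest prefix match for 15.101.116.152:
  /25 154.240.118.0: no
  /9 196.0.0.0: no
  /18 2.93.192.0: no
  /17 15.101.0.0: MATCH
  /0 0.0.0.0: MATCH
Selected: next-hop 116.225.79.245 via wlan0 (matched /17)


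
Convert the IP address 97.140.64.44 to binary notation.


97 = 01100001
140 = 10001100
64 = 01000000
44 = 00101100
Binary: 01100001.10001100.01000000.00101100


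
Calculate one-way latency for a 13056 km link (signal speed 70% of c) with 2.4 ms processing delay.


Speed = 0.7 * 3e5 km/s = 210000 km/s
Propagation delay = 13056 / 210000 = 0.0622 s = 62.1714 ms
Processing delay = 2.4 ms
Total one-way latency = 64.5714 ms


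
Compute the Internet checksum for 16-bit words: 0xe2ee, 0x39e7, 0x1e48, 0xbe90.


Sum all words (with carry folding):
+ 0xe2ee = 0xe2ee
+ 0x39e7 = 0x1cd6
+ 0x1e48 = 0x3b1e
+ 0xbe90 = 0xf9ae
One's complement: ~0xf9ae
Checksum = 0x0651


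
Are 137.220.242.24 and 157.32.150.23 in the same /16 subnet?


Mask: 255.255.0.0
137.220.242.24 AND mask = 137.220.0.0
157.32.150.23 AND mask = 157.32.0.0
No, different subnets (137.220.0.0 vs 157.32.0.0)


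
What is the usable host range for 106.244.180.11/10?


Network: 106.192.0.0
Broadcast: 106.255.255.255
First usable = network + 1
Last usable = broadcast - 1
Range: 106.192.0.1 to 106.255.255.254


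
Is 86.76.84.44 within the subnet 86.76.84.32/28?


Subnet network: 86.76.84.32
Test IP AND mask: 86.76.84.32
Yes, 86.76.84.44 is in 86.76.84.32/28


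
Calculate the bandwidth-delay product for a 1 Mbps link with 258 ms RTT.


BDP = bandwidth * RTT
= 1 Mbps * 258 ms
= 1 * 1e6 * 258 / 1000 bits
= 258000 bits
= 32250 bytes
= 31.4941 KB
BDP = 258000 bits (32250 bytes)


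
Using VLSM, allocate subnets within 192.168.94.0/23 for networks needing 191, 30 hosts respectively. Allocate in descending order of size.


191 hosts -> /24 (254 usable): 192.168.94.0/24
30 hosts -> /27 (30 usable): 192.168.95.0/27
Allocation: 192.168.94.0/24 (191 hosts, 254 usable); 192.168.95.0/27 (30 hosts, 30 usable)


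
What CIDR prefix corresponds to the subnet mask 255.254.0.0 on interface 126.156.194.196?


Binary: 11111111.11111110.00000000.00000000
Count leading 1s
Prefix: /15


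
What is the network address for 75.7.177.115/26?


IP:   01001011.00000111.10110001.01110011
Mask: 11111111.11111111.11111111.11000000
AND operation:
Net:  01001011.00000111.10110001.01000000
Network: 75.7.177.64/26


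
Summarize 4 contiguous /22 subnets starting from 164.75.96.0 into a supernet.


Original prefix: /22
Number of subnets: 4 = 2^2
New prefix = 22 - 2 = 20
Supernet: 164.75.96.0/20


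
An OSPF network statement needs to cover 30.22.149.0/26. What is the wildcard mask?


Subnet mask: 255.255.255.192
Wildcard = 255.255.255.255 - subnet mask
255 - 255 = 0
255 - 255 = 0
255 - 255 = 0
255 - 192 = 63
Wildcard: 0.0.0.63


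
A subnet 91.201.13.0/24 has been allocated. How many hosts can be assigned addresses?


Host bits = 32 - 24 = 8
Total addresses = 2^8 = 256
Usable = total - 2 (network and broadcast)
Usable hosts: 254


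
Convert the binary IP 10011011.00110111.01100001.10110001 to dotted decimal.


10011011 = 155
00110111 = 55
01100001 = 97
10110001 = 177
IP: 155.55.97.177


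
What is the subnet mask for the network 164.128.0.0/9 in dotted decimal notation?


/9 means 9 network bits, 23 host bits
Binary: 11111111100000000000000000000000
Mask: 255.128.0.0


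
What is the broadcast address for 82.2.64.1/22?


Network: 82.2.64.0/22
Host bits = 10
Set all host bits to 1:
Broadcast: 82.2.67.255


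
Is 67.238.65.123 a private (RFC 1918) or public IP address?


RFC 1918 private ranges:
  10.0.0.0/8 (10.0.0.0 - 10.255.255.255)
  172.16.0.0/12 (172.16.0.0 - 172.31.255.255)
  192.168.0.0/16 (192.168.0.0 - 192.168.255.255)
Public (not in any RFC 1918 range)


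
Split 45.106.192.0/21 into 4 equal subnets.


New prefix = 21 + 2 = 23
Each subnet has 512 addresses
  45.106.192.0/23
  45.106.194.0/23
  45.106.196.0/23
  45.106.198.0/23
Subnets: 45.106.192.0/23, 45.106.194.0/23, 45.106.196.0/23, 45.106.198.0/23


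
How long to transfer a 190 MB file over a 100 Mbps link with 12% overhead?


Effective throughput = 100 * (1 - 12/100) = 88 Mbps
File size in Mb = 190 * 8 = 1520 Mb
Time = 1520 / 88
Time = 17.2727 seconds


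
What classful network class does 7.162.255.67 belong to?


First octet: 7
Binary: 00000111
0xxxxxxx -> Class A (1-126)
Class A, default mask 255.0.0.0 (/8)


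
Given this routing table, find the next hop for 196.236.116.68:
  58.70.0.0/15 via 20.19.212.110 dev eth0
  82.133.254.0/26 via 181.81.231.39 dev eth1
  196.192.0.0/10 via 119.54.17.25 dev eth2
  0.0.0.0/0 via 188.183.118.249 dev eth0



Longest prefix match for 196.236.116.68:
  /15 58.70.0.0: no
  /26 82.133.254.0: no
  /10 196.192.0.0: MATCH
  /0 0.0.0.0: MATCH
Selected: next-hop 119.54.17.25 via eth2 (matched /10)


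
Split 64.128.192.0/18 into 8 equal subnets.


New prefix = 18 + 3 = 21
Each subnet has 2048 addresses
  64.128.192.0/21
  64.128.200.0/21
  64.128.208.0/21
  64.128.216.0/21
  64.128.224.0/21
  64.128.232.0/21
  64.128.240.0/21
  64.128.248.0/21
Subnets: 64.128.192.0/21, 64.128.200.0/21, 64.128.208.0/21, 64.128.216.0/21, 64.128.224.0/21, 64.128.232.0/21, 64.128.240.0/21, 64.128.248.0/21


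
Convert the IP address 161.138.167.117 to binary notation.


161 = 10100001
138 = 10001010
167 = 10100111
117 = 01110101
Binary: 10100001.10001010.10100111.01110101


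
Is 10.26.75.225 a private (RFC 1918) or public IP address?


RFC 1918 private ranges:
  10.0.0.0/8 (10.0.0.0 - 10.255.255.255)
  172.16.0.0/12 (172.16.0.0 - 172.31.255.255)
  192.168.0.0/16 (192.168.0.0 - 192.168.255.255)
Private (in 10.0.0.0/8)


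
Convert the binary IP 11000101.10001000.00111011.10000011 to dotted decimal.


11000101 = 197
10001000 = 136
00111011 = 59
10000011 = 131
IP: 197.136.59.131


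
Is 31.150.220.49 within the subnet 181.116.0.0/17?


Subnet network: 181.116.0.0
Test IP AND mask: 31.150.128.0
No, 31.150.220.49 is not in 181.116.0.0/17


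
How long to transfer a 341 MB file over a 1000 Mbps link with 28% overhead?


Effective throughput = 1000 * (1 - 28/100) = 720 Mbps
File size in Mb = 341 * 8 = 2728 Mb
Time = 2728 / 720
Time = 3.7889 seconds


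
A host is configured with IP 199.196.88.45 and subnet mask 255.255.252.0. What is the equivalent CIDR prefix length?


Binary: 11111111.11111111.11111100.00000000
Count leading 1s
Prefix: /22


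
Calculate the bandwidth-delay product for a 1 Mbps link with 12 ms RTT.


BDP = bandwidth * RTT
= 1 Mbps * 12 ms
= 1 * 1e6 * 12 / 1000 bits
= 12000 bits
= 1500 bytes
= 1.4648 KB
BDP = 12000 bits (1500 bytes)


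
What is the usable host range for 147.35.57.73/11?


Network: 147.32.0.0
Broadcast: 147.63.255.255
First usable = network + 1
Last usable = broadcast - 1
Range: 147.32.0.1 to 147.63.255.254


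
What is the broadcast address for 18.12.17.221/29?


Network: 18.12.17.216/29
Host bits = 3
Set all host bits to 1:
Broadcast: 18.12.17.223


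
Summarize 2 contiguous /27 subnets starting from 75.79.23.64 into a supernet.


Original prefix: /27
Number of subnets: 2 = 2^1
New prefix = 27 - 1 = 26
Supernet: 75.79.23.64/26


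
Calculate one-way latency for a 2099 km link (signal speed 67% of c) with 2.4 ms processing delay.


Speed = 0.67 * 3e5 km/s = 201000 km/s
Propagation delay = 2099 / 201000 = 0.0104 s = 10.4428 ms
Processing delay = 2.4 ms
Total one-way latency = 12.8428 ms


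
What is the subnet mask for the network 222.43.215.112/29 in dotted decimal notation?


/29 means 29 network bits, 3 host bits
Binary: 11111111111111111111111111111000
Mask: 255.255.255.248


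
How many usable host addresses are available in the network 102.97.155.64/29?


Host bits = 32 - 29 = 3
Total addresses = 2^3 = 8
Usable = total - 2 (network and broadcast)
Usable hosts: 6


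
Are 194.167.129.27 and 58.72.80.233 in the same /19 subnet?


Mask: 255.255.224.0
194.167.129.27 AND mask = 194.167.128.0
58.72.80.233 AND mask = 58.72.64.0
No, different subnets (194.167.128.0 vs 58.72.64.0)


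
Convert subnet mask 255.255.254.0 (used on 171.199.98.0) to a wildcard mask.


Subnet mask: 255.255.254.0
Wildcard = 255.255.255.255 - subnet mask
255 - 255 = 0
255 - 255 = 0
255 - 254 = 1
255 - 0 = 255
Wildcard: 0.0.1.255


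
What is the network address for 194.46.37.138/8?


IP:   11000010.00101110.00100101.10001010
Mask: 11111111.00000000.00000000.00000000
AND operation:
Net:  11000010.00000000.00000000.00000000
Network: 194.0.0.0/8


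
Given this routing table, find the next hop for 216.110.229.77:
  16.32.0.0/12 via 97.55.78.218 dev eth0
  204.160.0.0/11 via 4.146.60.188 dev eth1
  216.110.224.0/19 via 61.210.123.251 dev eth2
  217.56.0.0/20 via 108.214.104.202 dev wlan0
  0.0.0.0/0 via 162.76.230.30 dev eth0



Longest prefix match for 216.110.229.77:
  /12 16.32.0.0: no
  /11 204.160.0.0: no
  /19 216.110.224.0: MATCH
  /20 217.56.0.0: no
  /0 0.0.0.0: MATCH
Selected: next-hop 61.210.123.251 via eth2 (matched /19)


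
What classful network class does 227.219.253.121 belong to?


First octet: 227
Binary: 11100011
1110xxxx -> Class D (224-239)
Class D (multicast), default mask N/A


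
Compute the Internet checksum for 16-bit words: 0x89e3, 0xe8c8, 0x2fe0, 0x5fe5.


Sum all words (with carry folding):
+ 0x89e3 = 0x89e3
+ 0xe8c8 = 0x72ac
+ 0x2fe0 = 0xa28c
+ 0x5fe5 = 0x0272
One's complement: ~0x0272
Checksum = 0xfd8d


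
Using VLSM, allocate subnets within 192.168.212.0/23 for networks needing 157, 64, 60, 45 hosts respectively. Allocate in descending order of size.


157 hosts -> /24 (254 usable): 192.168.212.0/24
64 hosts -> /25 (126 usable): 192.168.213.0/25
60 hosts -> /26 (62 usable): 192.168.213.128/26
45 hosts -> /26 (62 usable): 192.168.213.192/26
Allocation: 192.168.212.0/24 (157 hosts, 254 usable); 192.168.213.0/25 (64 hosts, 126 usable); 192.168.213.128/26 (60 hosts, 62 usable); 192.168.213.192/26 (45 hosts, 62 usable)


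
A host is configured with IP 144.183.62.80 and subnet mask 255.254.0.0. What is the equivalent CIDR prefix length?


Binary: 11111111.11111110.00000000.00000000
Count leading 1s
Prefix: /15


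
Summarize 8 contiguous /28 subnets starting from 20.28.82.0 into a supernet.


Original prefix: /28
Number of subnets: 8 = 2^3
New prefix = 28 - 3 = 25
Supernet: 20.28.82.0/25


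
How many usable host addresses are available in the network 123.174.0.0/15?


Host bits = 32 - 15 = 17
Total addresses = 2^17 = 131072
Usable = total - 2 (network and broadcast)
Usable hosts: 131070


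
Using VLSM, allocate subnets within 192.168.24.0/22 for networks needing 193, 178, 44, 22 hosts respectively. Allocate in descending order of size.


193 hosts -> /24 (254 usable): 192.168.24.0/24
178 hosts -> /24 (254 usable): 192.168.25.0/24
44 hosts -> /26 (62 usable): 192.168.26.0/26
22 hosts -> /27 (30 usable): 192.168.26.64/27
Allocation: 192.168.24.0/24 (193 hosts, 254 usable); 192.168.25.0/24 (178 hosts, 254 usable); 192.168.26.0/26 (44 hosts, 62 usable); 192.168.26.64/27 (22 hosts, 30 usable)


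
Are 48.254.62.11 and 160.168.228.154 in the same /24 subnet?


Mask: 255.255.255.0
48.254.62.11 AND mask = 48.254.62.0
160.168.228.154 AND mask = 160.168.228.0
No, different subnets (48.254.62.0 vs 160.168.228.0)


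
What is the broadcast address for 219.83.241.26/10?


Network: 219.64.0.0/10
Host bits = 22
Set all host bits to 1:
Broadcast: 219.127.255.255


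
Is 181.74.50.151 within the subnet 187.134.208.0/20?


Subnet network: 187.134.208.0
Test IP AND mask: 181.74.48.0
No, 181.74.50.151 is not in 187.134.208.0/20


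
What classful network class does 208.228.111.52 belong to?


First octet: 208
Binary: 11010000
110xxxxx -> Class C (192-223)
Class C, default mask 255.255.255.0 (/24)


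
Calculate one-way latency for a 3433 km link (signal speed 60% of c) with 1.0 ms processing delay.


Speed = 0.6 * 3e5 km/s = 180000 km/s
Propagation delay = 3433 / 180000 = 0.0191 s = 19.0722 ms
Processing delay = 1.0 ms
Total one-way latency = 20.0722 ms


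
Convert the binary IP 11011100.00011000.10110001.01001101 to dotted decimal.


11011100 = 220
00011000 = 24
10110001 = 177
01001101 = 77
IP: 220.24.177.77


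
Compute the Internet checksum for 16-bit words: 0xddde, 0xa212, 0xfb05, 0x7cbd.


Sum all words (with carry folding):
+ 0xddde = 0xddde
+ 0xa212 = 0x7ff1
+ 0xfb05 = 0x7af7
+ 0x7cbd = 0xf7b4
One's complement: ~0xf7b4
Checksum = 0x084b


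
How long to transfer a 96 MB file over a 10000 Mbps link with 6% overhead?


Effective throughput = 10000 * (1 - 6/100) = 9400 Mbps
File size in Mb = 96 * 8 = 768 Mb
Time = 768 / 9400
Time = 0.0817 seconds


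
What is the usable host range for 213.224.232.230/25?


Network: 213.224.232.128
Broadcast: 213.224.232.255
First usable = network + 1
Last usable = broadcast - 1
Range: 213.224.232.129 to 213.224.232.254


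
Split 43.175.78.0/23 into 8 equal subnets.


New prefix = 23 + 3 = 26
Each subnet has 64 addresses
  43.175.78.0/26
  43.175.78.64/26
  43.175.78.128/26
  43.175.78.192/26
  43.175.79.0/26
  43.175.79.64/26
  43.175.79.128/26
  43.175.79.192/26
Subnets: 43.175.78.0/26, 43.175.78.64/26, 43.175.78.128/26, 43.175.78.192/26, 43.175.79.0/26, 43.175.79.64/26, 43.175.79.128/26, 43.175.79.192/26


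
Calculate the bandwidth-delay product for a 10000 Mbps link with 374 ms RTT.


BDP = bandwidth * RTT
= 10000 Mbps * 374 ms
= 10000 * 1e6 * 374 / 1000 bits
= 3740000000 bits
= 467500000 bytes
= 456542.9688 KB
BDP = 3740000000 bits (467500000 bytes)


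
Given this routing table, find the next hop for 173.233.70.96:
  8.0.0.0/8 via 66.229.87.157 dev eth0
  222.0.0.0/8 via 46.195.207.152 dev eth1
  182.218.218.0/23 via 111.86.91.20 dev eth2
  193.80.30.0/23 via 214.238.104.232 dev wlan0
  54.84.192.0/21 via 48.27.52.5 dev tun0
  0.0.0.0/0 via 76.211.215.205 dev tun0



Longest prefix match for 173.233.70.96:
  /8 8.0.0.0: no
  /8 222.0.0.0: no
  /23 182.218.218.0: no
  /23 193.80.30.0: no
  /21 54.84.192.0: no
  /0 0.0.0.0: MATCH
Selected: next-hop 76.211.215.205 via tun0 (matched /0)


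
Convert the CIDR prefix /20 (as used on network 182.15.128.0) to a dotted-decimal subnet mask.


/20 means 20 network bits, 12 host bits
Binary: 11111111111111111111000000000000
Mask: 255.255.240.0


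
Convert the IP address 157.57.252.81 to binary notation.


157 = 10011101
57 = 00111001
252 = 11111100
81 = 01010001
Binary: 10011101.00111001.11111100.01010001


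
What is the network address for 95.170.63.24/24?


IP:   01011111.10101010.00111111.00011000
Mask: 11111111.11111111.11111111.00000000
AND operation:
Net:  01011111.10101010.00111111.00000000
Network: 95.170.63.0/24


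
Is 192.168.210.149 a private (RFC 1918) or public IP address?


RFC 1918 private ranges:
  10.0.0.0/8 (10.0.0.0 - 10.255.255.255)
  172.16.0.0/12 (172.16.0.0 - 172.31.255.255)
  192.168.0.0/16 (192.168.0.0 - 192.168.255.255)
Private (in 192.168.0.0/16)


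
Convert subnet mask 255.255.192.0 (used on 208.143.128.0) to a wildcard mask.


Subnet mask: 255.255.192.0
Wildcard = 255.255.255.255 - subnet mask
255 - 255 = 0
255 - 255 = 0
255 - 192 = 63
255 - 0 = 255
Wildcard: 0.0.63.255


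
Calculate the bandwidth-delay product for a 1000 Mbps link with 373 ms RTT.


BDP = bandwidth * RTT
= 1000 Mbps * 373 ms
= 1000 * 1e6 * 373 / 1000 bits
= 373000000 bits
= 46625000 bytes
= 45532.2266 KB
BDP = 373000000 bits (46625000 bytes)
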